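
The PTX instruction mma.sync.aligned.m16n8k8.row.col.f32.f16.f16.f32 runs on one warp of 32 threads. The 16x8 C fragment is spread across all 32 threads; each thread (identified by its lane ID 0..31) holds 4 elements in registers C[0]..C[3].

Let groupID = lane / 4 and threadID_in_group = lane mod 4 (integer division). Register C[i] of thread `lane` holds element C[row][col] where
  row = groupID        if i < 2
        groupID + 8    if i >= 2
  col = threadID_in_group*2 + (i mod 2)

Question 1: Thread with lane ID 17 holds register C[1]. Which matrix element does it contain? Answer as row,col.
lane 17->17/4=4, 17 mod 4=1
i=1  r:4+0->4  c:2·1+1->3

4,3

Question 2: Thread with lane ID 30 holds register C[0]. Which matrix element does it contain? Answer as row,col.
lane 30: gr=7 (30/4), th=2 (30%4)
i=0: r=7+0=7, c=2*2+0=4

7,4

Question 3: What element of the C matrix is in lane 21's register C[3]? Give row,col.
13,3

21: gid=5,tid=1
[3] (5+8,1*2+1) = (13,3)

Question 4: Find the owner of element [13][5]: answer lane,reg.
22,3

r=13->g=5,rb=1  c=5->t=2,b0=1
L=5*4+2=22  i=1*2+1=3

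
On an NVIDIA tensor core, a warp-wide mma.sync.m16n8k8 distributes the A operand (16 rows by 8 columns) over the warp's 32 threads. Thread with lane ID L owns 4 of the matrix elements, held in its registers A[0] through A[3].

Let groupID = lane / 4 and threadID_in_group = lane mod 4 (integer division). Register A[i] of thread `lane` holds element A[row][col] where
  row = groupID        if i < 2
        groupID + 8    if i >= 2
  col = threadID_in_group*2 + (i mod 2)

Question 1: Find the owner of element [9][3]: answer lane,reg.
r: 9->gid=1,r8=1  c: 3->tid=1,i&1=1
L=1*4+1=5  i=1*2+1=3

5,3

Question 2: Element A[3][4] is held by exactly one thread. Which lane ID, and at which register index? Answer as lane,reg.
r=3⇒gr=3,Rb=0  c=4⇒th=2,odd=0
L=3*4+2=14  i=0*2+0=0

14,0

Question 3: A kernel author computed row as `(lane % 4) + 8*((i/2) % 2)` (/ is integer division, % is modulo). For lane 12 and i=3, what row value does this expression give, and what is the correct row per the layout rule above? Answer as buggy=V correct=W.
buggy=8 correct=11

`(lane % 4) + 8*((i/2) % 2)`[12,3]⇒8
lane 12⇒12/4=3, 12 mod 4=0
i=3  r:3+8⇒11  c:2·0+1⇒1
row: 8 vs 11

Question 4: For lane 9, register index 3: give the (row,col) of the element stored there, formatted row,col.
10,3

lane 9→9/4=2, 9 mod 4=1
i=3  r:2+8→10  c:2·1+1→3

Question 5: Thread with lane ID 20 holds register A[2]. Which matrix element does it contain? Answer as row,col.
13,0

20: grp=5,tig=0
[2] (5+8,0*2+0) = (13,0)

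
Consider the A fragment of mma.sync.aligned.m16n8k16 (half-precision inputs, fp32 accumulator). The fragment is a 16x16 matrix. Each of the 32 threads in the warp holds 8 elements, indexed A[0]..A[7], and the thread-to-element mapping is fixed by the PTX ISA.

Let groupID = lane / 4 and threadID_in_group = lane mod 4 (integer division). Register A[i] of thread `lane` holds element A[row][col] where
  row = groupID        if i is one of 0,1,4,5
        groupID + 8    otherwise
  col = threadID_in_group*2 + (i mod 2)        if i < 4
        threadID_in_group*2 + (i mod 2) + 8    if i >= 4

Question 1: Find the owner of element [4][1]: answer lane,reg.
r=4⇒gr=4,Rb=0  c=1⇒Cb=0,th=0,odd=1
L=4*4+0=16  i=0*4+0*2+1=1

16,1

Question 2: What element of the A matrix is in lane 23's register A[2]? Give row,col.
13,6

lane 23: gr=5 (23/4), th=3 (23%4)
i=2: r=5+8=13, c=3*2+0+0=6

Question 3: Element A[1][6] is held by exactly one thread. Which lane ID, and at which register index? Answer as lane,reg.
r: 1->gid=1,r8=0  c: 6->c8=0,tid=3,i&1=0
L=1*4+3=7  i=0*4+0*2+0=0

7,0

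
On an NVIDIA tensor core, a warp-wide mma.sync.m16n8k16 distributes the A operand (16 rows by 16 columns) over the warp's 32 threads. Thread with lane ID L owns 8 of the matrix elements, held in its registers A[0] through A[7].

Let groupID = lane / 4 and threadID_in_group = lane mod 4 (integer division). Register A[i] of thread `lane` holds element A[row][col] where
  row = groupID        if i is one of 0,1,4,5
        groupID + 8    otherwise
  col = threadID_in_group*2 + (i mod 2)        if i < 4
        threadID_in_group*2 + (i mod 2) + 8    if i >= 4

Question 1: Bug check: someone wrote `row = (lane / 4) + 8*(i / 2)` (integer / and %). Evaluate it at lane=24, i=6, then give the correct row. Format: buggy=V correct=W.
buggy=30 correct=14

`(lane / 4) + 8*(i / 2)`[24,6]=>30
lane 24: grp=6 (24/4), tig=0 (24%4)
i=6: r=6+8=14, c=0*2+0+8=8
row: 30 vs 14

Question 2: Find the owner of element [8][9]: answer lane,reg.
r=8⇒gr=0,Rb=1  c=9⇒Cb=1,th=0,odd=1
L=0*4+0=0  i=1*4+1*2+1=7

0,7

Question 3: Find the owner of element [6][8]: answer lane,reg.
24,4

r=6⇒gr=6,Rb=0  c=8⇒Cb=1,th=0,odd=0
L=6*4+0=24  i=1*4+0*2+0=4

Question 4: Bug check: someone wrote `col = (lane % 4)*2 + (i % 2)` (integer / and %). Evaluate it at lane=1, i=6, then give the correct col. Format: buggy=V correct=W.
buggy=2 correct=10

`(lane % 4)*2 + (i % 2)`[1,6]=>2
lane 1=>1/4=0, 1 mod 4=1
i=6  r:0+8=>8  c:2·1+0+8=>10
col: 2 vs 10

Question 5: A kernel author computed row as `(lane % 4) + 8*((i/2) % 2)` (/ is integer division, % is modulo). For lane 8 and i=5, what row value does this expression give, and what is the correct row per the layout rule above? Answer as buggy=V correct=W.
buggy=0 correct=2

`(lane % 4) + 8*((i/2) % 2)`[8,5]=>0
lane 8=>8/4=2, 8 mod 4=0
i=5  r:2+0=>2  c:2·0+1+8=>9
row: 0 vs 2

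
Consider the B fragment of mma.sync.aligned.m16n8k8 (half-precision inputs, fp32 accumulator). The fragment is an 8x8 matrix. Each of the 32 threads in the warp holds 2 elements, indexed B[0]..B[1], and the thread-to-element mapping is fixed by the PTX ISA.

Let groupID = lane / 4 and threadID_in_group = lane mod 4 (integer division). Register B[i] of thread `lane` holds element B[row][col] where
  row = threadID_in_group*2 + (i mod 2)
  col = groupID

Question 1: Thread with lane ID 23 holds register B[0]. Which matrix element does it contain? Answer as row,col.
6,5

23: G=5,T=3
[0] (3*2+0,5) = (6,5)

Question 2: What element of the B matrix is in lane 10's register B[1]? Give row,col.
5,2

L=10=>grp=10>>2=2, tig=10&3=2
[1]=>row 2·2+1=5  col grp=2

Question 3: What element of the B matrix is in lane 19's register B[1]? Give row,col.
7,4

L=19->g=19>>2=4, t=19&3=3
[1]->row 3·2+1=7  col g=4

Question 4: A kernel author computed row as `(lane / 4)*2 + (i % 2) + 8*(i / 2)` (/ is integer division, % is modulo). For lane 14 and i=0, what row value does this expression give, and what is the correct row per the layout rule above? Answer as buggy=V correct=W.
buggy=6 correct=4

`(lane / 4)*2 + (i % 2) + 8*(i / 2)`[14,0]->6
14: g=3,t=2
[0] (2*2+0,3) = (4,3)
row: 6 vs 4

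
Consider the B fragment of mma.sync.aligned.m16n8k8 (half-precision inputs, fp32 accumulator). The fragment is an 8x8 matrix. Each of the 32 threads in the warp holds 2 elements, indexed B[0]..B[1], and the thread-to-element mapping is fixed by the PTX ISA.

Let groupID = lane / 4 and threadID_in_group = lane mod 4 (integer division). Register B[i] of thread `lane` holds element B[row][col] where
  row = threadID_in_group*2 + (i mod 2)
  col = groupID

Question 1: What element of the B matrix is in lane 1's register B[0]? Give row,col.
2,0

1: g=0,t=1
[0] (1*2+0,0) = (2,0)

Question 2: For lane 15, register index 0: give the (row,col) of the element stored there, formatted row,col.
lane 15->15/4=3, 15 mod 4=3
i=0  r:2·3+0->6  c:3

6,3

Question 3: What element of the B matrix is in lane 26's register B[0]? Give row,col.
26: grp=6,tig=2
[0] (2*2+0,6) = (4,6)

4,6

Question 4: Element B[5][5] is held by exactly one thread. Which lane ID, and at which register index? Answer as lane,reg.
c=5→G=5  r=5→T=2,p=1
L=5*4+2=22  i=1=1

22,1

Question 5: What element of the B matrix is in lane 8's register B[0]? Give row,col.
lane 8⇒8/4=2, 8 mod 4=0
i=0  r:2·0+0⇒0  c:2

0,2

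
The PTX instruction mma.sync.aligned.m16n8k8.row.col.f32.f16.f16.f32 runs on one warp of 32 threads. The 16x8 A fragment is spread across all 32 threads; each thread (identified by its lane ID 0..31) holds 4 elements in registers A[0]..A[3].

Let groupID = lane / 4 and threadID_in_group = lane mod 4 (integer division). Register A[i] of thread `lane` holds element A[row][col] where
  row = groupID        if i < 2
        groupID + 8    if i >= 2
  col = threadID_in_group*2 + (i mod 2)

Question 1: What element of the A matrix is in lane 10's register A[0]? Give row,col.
2,4

lane 10: gr=2 (10/4), th=2 (10%4)
i=0: r=2+0=2, c=2*2+0=4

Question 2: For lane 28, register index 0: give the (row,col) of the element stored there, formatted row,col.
lane 28: g=7 (28/4), t=0 (28%4)
i=0: r=7+0=7, c=0*2+0=0

7,0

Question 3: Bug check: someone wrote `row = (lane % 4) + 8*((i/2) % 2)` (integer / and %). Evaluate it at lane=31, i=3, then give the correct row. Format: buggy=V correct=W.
`(lane % 4) + 8*((i/2) % 2)`[31,3]=>11
lane 31=>31/4=7, 31 mod 4=3
i=3  r:7+8=>15  c:2·3+1=>7
row: 11 vs 15

buggy=11 correct=15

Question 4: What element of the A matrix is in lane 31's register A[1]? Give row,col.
L=31→G=31>>2=7, T=31&3=3
[1]→row 7+0=7  col 3·2+1=7

7,7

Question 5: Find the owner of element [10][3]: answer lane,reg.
9,3

r=10->g=2,rb=1  c=3->t=1,b0=1
L=2*4+1=9  i=1*2+1=3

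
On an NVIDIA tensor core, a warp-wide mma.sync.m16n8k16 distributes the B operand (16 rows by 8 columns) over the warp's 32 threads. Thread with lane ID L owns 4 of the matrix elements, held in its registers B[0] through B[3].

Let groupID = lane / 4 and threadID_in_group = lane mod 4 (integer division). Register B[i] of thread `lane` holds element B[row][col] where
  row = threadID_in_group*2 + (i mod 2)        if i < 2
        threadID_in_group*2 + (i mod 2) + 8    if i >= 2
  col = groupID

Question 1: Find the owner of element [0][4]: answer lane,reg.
16,0

c: 4->gid=4  r: 0->r8=0,tid=0,i&1=0
L=4*4+0=16  i=0*2+0=0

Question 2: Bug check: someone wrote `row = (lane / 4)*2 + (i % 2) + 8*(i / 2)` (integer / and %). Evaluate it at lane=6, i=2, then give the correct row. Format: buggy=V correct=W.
`(lane / 4)*2 + (i % 2) + 8*(i / 2)`[6,2]⇒10
lane 6: gr=1 (6/4), th=2 (6%4)
i=2: r=2*2+0+8=12, c=gr=1
row: 10 vs 12

buggy=10 correct=12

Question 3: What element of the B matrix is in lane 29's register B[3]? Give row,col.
11,7

lane 29: grp=7 (29/4), tig=1 (29%4)
i=3: r=1*2+1+8=11, c=grp=7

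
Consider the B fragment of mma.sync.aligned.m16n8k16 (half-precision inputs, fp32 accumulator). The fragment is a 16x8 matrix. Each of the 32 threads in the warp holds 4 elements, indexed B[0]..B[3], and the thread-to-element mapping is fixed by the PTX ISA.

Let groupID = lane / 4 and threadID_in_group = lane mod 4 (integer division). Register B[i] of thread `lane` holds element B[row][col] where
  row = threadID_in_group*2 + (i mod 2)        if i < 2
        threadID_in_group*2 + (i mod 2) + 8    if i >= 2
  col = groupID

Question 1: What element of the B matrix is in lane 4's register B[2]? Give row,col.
4: gid=1,tid=0
[2] (0*2+0+8,1) = (8,1)

8,1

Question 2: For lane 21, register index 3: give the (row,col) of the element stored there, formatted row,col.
11,5

lane 21=>21/4=5, 21 mod 4=1
i=3  r:2·1+1+8=>11  c:5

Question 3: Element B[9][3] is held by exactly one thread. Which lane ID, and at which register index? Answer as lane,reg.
12,3

c=3⇒gr=3  r=9⇒Rb=1,th=0,odd=1
L=3*4+0=12  i=1*2+1=3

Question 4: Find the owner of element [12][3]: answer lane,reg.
c=3->g=3  r=12->rb=1,t=2,b0=0
L=3*4+2=14  i=1*2+0=2

14,2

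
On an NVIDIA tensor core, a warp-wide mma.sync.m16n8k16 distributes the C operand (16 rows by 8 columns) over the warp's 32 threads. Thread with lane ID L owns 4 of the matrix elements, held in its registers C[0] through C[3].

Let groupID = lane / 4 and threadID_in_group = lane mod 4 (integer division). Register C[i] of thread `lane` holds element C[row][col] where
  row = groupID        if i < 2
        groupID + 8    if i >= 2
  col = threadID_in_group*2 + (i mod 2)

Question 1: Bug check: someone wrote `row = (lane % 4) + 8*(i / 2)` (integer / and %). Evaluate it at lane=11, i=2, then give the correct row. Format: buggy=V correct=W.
`(lane % 4) + 8*(i / 2)`[11,2]->11
L=11->gid=11>>2=2, tid=11&3=3
[2]->row 2+8=10  col 3·2+0=6
row: 11 vs 10

buggy=11 correct=10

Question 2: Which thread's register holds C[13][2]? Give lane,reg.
r:13=>grp=5,rB=1  c:2=>tig=1,lo=0
L=5*4+1=21  i=1*2+0=2

21,2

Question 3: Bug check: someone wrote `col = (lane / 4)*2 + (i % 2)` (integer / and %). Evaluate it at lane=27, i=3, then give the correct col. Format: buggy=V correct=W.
`(lane / 4)*2 + (i % 2)`[27,3]⇒13
lane 27: gr=6 (27/4), th=3 (27%4)
i=3: r=6+8=14, c=3*2+1=7
col: 13 vs 7

buggy=13 correct=7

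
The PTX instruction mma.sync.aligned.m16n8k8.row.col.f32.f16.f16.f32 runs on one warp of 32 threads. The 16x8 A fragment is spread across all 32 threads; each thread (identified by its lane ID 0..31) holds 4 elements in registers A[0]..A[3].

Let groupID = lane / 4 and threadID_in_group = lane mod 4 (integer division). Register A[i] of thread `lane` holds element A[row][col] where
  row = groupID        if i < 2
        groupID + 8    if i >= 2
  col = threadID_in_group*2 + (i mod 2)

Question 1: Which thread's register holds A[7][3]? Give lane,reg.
r=7⇒gr=7,Rb=0  c=3⇒th=1,odd=1
L=7*4+1=29  i=0*2+1=1

29,1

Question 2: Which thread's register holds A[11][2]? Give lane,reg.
r: 11->gid=3,r8=1  c: 2->tid=1,i&1=0
L=3*4+1=13  i=1*2+0=2

13,2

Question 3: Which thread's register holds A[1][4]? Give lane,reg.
6,0

r=1->g=1,rb=0  c=4->t=2,b0=0
L=1*4+2=6  i=0*2+0=0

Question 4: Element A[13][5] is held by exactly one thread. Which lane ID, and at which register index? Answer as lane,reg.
22,3

r:13=>grp=5,rB=1  c:5=>tig=2,lo=1
L=5*4+2=22  i=1*2+1=3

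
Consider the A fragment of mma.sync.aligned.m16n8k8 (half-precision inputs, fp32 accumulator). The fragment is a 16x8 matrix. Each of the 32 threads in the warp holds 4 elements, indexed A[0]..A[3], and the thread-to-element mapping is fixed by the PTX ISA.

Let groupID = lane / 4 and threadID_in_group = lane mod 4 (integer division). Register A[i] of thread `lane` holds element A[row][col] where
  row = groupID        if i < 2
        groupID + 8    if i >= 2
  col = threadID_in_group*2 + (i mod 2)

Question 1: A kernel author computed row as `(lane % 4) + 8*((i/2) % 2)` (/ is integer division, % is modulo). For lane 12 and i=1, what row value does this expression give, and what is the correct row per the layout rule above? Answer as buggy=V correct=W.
buggy=0 correct=3

`(lane % 4) + 8*((i/2) % 2)`[12,1]→0
lane 12→12/4=3, 12 mod 4=0
i=1  r:3+0→3  c:2·0+1→1
row: 0 vs 3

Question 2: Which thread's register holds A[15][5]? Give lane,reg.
r: 15->gid=7,r8=1  c: 5->tid=2,i&1=1
L=7*4+2=30  i=1*2+1=3

30,3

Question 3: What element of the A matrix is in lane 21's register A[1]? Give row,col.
5,3

lane 21: grp=5 (21/4), tig=1 (21%4)
i=1: r=5+0=5, c=1*2+1=3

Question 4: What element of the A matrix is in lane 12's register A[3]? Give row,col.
lane 12: gr=3 (12/4), th=0 (12%4)
i=3: r=3+8=11, c=0*2+1=1

11,1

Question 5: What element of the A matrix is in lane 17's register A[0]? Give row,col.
4,2

lane 17: G=4 (17/4), T=1 (17%4)
i=0: r=4+0=4, c=1*2+0=2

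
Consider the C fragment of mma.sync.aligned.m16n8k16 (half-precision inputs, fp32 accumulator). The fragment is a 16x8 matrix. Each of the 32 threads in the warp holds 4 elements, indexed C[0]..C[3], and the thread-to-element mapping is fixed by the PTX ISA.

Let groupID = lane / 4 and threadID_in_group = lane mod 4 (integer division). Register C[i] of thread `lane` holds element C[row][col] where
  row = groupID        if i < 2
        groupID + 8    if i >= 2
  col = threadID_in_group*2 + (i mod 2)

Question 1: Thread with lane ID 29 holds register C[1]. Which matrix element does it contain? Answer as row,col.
lane 29->29/4=7, 29 mod 4=1
i=1  r:7+0->7  c:2·1+1->3

7,3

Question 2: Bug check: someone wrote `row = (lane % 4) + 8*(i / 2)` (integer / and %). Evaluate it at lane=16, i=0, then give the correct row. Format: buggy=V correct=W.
buggy=0 correct=4

`(lane % 4) + 8*(i / 2)`[16,0]->0
lane 16->16/4=4, 16 mod 4=0
i=0  r:4+0->4  c:2·0+0->0
row: 0 vs 4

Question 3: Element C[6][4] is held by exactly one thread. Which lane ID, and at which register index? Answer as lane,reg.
r=6→G=6,rhi=0  c=4→T=2,p=0
L=6*4+2=26  i=0*2+0=0

26,0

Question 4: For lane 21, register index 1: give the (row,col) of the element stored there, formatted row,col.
L=21=>grp=21>>2=5, tig=21&3=1
[1]=>row 5+0=5  col 1·2+1=3

5,3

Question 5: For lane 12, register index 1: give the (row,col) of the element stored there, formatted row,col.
lane 12->12/4=3, 12 mod 4=0
i=1  r:3+0->3  c:2·0+1->1

3,1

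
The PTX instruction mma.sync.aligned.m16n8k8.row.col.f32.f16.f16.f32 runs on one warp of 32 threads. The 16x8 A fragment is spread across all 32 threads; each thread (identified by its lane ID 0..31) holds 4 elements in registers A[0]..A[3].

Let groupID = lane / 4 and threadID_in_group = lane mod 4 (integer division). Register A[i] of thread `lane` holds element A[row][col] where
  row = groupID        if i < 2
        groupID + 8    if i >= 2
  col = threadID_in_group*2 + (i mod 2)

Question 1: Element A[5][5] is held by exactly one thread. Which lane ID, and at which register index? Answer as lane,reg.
r:5=>grp=5,rB=0  c:5=>tig=2,lo=1
L=5*4+2=22  i=0*2+1=1

22,1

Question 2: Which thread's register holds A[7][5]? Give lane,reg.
30,1

r:7=>grp=7,rB=0  c:5=>tig=2,lo=1
L=7*4+2=30  i=0*2+1=1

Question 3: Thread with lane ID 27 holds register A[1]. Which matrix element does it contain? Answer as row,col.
6,7

L=27=>grp=27>>2=6, tig=27&3=3
[1]=>row 6+0=6  col 3·2+1=7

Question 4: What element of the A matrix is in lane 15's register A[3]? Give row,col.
11,7

L=15→G=15>>2=3, T=15&3=3
[3]→row 3+8=11  col 3·2+1=7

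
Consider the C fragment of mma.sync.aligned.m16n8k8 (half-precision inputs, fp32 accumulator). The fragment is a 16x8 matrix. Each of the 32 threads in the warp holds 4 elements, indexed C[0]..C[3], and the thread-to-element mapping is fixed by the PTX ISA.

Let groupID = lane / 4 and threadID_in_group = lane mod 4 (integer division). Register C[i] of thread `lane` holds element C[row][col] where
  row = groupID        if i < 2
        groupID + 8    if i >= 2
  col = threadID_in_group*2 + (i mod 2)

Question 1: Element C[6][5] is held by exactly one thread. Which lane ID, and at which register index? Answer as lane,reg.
26,1

r:6=>grp=6,rB=0  c:5=>tig=2,lo=1
L=6*4+2=26  i=0*2+1=1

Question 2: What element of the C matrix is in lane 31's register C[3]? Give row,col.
15,7

L=31→G=31>>2=7, T=31&3=3
[3]→row 7+8=15  col 3·2+1=7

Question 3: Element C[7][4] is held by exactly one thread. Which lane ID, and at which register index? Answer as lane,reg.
r:7=>grp=7,rB=0  c:4=>tig=2,lo=0
L=7*4+2=30  i=0*2+0=0

30,0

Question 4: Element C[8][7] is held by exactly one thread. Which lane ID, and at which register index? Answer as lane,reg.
3,3

r: 8->gid=0,r8=1  c: 7->tid=3,i&1=1
L=0*4+3=3  i=1*2+1=3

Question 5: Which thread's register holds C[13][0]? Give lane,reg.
r=13->g=5,rb=1  c=0->t=0,b0=0
L=5*4+0=20  i=1*2+0=2

20,2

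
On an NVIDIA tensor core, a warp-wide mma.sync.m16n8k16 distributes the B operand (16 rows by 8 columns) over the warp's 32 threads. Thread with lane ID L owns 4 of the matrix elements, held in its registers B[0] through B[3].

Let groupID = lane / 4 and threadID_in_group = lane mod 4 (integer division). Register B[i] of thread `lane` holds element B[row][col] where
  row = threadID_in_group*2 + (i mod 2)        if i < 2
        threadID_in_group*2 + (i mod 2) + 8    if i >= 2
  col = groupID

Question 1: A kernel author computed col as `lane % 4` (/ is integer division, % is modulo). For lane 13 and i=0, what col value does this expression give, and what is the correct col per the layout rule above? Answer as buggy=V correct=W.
buggy=1 correct=3

`lane % 4`[13,0]=>1
L=13=>grp=13>>2=3, tig=13&3=1
[0]=>row 1·2+0+0=2  col grp=3
col: 1 vs 3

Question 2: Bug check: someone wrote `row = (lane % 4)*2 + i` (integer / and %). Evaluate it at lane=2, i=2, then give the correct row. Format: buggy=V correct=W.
`(lane % 4)*2 + i`[2,2]->6
lane 2: gid=0 (2/4), tid=2 (2%4)
i=2: r=2*2+0+8=12, c=gid=0
row: 6 vs 12

buggy=6 correct=12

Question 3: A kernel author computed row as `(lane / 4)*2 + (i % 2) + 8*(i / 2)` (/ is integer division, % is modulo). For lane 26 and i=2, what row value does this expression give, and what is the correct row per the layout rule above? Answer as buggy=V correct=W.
`(lane / 4)*2 + (i % 2) + 8*(i / 2)`[26,2]->20
26: gid=6,tid=2
[2] (2*2+0+8,6) = (12,6)
row: 20 vs 12

buggy=20 correct=12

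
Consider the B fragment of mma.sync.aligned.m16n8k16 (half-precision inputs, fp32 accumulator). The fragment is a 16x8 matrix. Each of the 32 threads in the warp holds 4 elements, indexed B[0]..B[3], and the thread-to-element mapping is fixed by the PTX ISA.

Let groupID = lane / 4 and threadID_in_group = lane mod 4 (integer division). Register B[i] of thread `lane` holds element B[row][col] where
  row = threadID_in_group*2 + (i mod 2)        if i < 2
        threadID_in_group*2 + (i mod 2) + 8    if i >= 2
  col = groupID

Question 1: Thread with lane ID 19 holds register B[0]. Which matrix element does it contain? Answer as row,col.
6,4

L=19->g=19>>2=4, t=19&3=3
[0]->row 3·2+0+0=6  col g=4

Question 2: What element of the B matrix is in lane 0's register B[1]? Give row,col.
L=0⇒gr=0>>2=0, th=0&3=0
[1]⇒row 0·2+1+0=1  col gr=0

1,0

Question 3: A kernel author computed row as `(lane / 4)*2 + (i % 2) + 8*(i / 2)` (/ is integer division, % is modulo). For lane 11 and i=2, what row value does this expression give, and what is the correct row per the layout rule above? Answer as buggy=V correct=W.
`(lane / 4)*2 + (i % 2) + 8*(i / 2)`[11,2]⇒12
L=11⇒gr=11>>2=2, th=11&3=3
[2]⇒row 3·2+0+8=14  col gr=2
row: 12 vs 14

buggy=12 correct=14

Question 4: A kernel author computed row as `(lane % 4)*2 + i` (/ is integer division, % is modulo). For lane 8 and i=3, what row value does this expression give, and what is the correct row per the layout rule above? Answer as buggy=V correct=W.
buggy=3 correct=9

`(lane % 4)*2 + i`[8,3]=>3
lane 8=>8/4=2, 8 mod 4=0
i=3  r:2·0+1+8=>9  c:2
row: 3 vs 9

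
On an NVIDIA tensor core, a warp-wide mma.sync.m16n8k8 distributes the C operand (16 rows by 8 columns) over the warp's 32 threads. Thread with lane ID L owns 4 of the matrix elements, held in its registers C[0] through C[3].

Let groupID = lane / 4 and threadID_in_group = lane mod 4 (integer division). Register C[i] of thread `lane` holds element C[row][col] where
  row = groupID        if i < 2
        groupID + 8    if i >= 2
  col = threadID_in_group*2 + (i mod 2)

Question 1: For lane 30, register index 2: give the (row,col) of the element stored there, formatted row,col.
15,4

30: gid=7,tid=2
[2] (7+8,2*2+0) = (15,4)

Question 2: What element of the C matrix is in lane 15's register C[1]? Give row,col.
3,7

lane 15→15/4=3, 15 mod 4=3
i=1  r:3+0→3  c:2·3+1→7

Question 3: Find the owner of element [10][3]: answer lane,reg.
9,3

r=10->g=2,rb=1  c=3->t=1,b0=1
L=2*4+1=9  i=1*2+1=3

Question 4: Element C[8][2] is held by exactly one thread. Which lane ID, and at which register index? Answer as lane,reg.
1,2

r:8=>grp=0,rB=1  c:2=>tig=1,lo=0
L=0*4+1=1  i=1*2+0=2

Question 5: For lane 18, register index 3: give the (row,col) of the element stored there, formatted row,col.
lane 18->18/4=4, 18 mod 4=2
i=3  r:4+8->12  c:2·2+1->5

12,5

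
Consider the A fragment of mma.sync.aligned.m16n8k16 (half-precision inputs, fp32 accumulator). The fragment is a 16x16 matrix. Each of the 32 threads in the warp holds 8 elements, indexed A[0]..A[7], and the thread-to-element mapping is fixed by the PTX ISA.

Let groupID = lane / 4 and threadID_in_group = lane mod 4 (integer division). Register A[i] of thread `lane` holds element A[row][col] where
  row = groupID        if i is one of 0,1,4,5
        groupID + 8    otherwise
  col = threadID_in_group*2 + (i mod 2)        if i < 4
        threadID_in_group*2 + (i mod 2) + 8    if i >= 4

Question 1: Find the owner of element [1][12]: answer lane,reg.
r=1→G=1,rhi=0  c=12→chi=1,T=2,p=0
L=1*4+2=6  i=1*4+0*2+0=4

6,4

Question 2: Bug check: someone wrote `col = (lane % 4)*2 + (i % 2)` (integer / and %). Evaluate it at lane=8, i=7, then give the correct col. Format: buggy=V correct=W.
`(lane % 4)*2 + (i % 2)`[8,7]⇒1
lane 8: gr=2 (8/4), th=0 (8%4)
i=7: r=2+8=10, c=0*2+1+8=9
col: 1 vs 9

buggy=1 correct=9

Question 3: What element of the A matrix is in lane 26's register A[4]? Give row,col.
L=26->gid=26>>2=6, tid=26&3=2
[4]->row 6+0=6  col 2·2+0+8=12

6,12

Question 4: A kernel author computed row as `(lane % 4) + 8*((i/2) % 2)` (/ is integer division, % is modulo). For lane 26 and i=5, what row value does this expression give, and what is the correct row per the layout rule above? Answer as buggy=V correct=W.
`(lane % 4) + 8*((i/2) % 2)`[26,5]->2
26: g=6,t=2
[5] (6+0,2*2+1+8) = (6,13)
row: 2 vs 6

buggy=2 correct=6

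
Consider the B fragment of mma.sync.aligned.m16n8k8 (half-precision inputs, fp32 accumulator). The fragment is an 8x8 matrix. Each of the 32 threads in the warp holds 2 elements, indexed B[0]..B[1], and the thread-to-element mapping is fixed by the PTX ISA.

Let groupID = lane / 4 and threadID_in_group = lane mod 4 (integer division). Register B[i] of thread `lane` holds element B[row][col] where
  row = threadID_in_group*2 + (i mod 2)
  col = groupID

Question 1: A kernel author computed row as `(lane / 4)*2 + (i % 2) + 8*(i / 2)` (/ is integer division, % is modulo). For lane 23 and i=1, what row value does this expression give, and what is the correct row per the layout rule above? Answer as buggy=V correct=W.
`(lane / 4)*2 + (i % 2) + 8*(i / 2)`[23,1]->11
lane 23: gid=5 (23/4), tid=3 (23%4)
i=1: r=3*2+1=7, c=gid=5
row: 11 vs 7

buggy=11 correct=7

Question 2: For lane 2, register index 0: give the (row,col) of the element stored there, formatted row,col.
lane 2: grp=0 (2/4), tig=2 (2%4)
i=0: r=2*2+0=4, c=grp=0

4,0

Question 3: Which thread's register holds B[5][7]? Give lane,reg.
30,1

c:7=>grp=7  r:5=>tig=2,lo=1
L=7*4+2=30  i=1=1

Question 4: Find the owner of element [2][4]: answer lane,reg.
c=4→G=4  r=2→T=1,p=0
L=4*4+1=17  i=0=0

17,0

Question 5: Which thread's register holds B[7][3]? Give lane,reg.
15,1

c=3⇒gr=3  r=7⇒th=3,odd=1
L=3*4+3=15  i=1=1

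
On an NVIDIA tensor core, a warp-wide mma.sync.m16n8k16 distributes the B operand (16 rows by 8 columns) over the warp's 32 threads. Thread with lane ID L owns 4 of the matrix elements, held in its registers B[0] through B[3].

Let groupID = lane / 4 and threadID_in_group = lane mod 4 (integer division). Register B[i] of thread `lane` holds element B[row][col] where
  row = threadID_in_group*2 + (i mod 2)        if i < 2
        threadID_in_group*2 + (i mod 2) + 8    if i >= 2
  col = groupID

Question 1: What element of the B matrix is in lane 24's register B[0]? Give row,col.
0,6

lane 24->24/4=6, 24 mod 4=0
i=0  r:2·0+0+0->0  c:6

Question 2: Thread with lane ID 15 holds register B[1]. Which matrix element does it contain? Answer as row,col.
15: g=3,t=3
[1] (3*2+1+0,3) = (7,3)

7,3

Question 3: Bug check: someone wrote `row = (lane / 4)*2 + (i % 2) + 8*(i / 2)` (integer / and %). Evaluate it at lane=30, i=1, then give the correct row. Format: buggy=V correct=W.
`(lane / 4)*2 + (i % 2) + 8*(i / 2)`[30,1]→15
L=30→G=30>>2=7, T=30&3=2
[1]→row 2·2+1+0=5  col G=7
row: 15 vs 5

buggy=15 correct=5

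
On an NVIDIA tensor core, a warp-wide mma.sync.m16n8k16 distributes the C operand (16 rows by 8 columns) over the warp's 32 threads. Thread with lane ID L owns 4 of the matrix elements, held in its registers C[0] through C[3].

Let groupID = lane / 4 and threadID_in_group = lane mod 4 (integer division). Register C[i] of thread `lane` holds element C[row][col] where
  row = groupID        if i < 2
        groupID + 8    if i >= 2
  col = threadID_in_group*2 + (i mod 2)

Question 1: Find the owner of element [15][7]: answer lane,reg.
r=15→G=7,rhi=1  c=7→T=3,p=1
L=7*4+3=31  i=1*2+1=3

31,3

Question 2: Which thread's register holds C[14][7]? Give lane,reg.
27,3

r: 14->gid=6,r8=1  c: 7->tid=3,i&1=1
L=6*4+3=27  i=1*2+1=3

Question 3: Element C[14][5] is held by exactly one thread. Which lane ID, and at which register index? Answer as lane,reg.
26,3

r: 14->gid=6,r8=1  c: 5->tid=2,i&1=1
L=6*4+2=26  i=1*2+1=3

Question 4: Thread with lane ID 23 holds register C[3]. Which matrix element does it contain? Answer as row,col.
L=23->gid=23>>2=5, tid=23&3=3
[3]->row 5+8=13  col 3·2+1=7

13,7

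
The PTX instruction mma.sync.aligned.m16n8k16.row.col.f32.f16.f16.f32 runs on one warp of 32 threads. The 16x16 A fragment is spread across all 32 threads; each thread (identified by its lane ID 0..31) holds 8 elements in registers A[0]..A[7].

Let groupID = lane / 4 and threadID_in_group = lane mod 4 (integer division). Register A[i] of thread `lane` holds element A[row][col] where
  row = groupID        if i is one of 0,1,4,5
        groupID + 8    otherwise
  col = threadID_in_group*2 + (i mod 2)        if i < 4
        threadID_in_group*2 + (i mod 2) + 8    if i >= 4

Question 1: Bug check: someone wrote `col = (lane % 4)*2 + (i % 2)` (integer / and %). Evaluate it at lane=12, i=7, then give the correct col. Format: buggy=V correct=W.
buggy=1 correct=9

`(lane % 4)*2 + (i % 2)`[12,7]->1
lane 12: gid=3 (12/4), tid=0 (12%4)
i=7: r=3+8=11, c=0*2+1+8=9
col: 1 vs 9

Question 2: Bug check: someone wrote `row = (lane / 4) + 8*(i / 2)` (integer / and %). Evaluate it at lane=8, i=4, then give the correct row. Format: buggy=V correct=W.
`(lane / 4) + 8*(i / 2)`[8,4]→18
8: G=2,T=0
[4] (2+0,0*2+0+8) = (2,8)
row: 18 vs 2

buggy=18 correct=2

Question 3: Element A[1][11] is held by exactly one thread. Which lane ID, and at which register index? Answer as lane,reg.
r=1->g=1,rb=0  c=11->cb=1,t=1,b0=1
L=1*4+1=5  i=1*4+0*2+1=5

5,5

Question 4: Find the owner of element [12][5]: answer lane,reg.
r:12=>grp=4,rB=1  c:5=>cB=0,tig=2,lo=1
L=4*4+2=18  i=0*4+1*2+1=3

18,3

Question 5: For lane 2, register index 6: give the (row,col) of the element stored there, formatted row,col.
2: g=0,t=2
[6] (0+8,2*2+0+8) = (8,12)

8,12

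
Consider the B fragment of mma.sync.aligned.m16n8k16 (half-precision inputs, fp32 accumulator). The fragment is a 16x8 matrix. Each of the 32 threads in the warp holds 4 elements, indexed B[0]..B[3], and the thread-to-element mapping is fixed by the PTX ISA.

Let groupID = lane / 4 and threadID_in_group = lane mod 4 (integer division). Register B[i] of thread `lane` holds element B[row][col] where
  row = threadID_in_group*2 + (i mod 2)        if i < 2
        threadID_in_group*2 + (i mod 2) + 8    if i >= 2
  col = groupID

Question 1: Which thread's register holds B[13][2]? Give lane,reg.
10,3

c: 2->gid=2  r: 13->r8=1,tid=2,i&1=1
L=2*4+2=10  i=1*2+1=3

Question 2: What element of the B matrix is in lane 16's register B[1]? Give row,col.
lane 16→16/4=4, 16 mod 4=0
i=1  r:2·0+1+0→1  c:4

1,4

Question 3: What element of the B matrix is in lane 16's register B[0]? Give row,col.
L=16->g=16>>2=4, t=16&3=0
[0]->row 0·2+0+0=0  col g=4

0,4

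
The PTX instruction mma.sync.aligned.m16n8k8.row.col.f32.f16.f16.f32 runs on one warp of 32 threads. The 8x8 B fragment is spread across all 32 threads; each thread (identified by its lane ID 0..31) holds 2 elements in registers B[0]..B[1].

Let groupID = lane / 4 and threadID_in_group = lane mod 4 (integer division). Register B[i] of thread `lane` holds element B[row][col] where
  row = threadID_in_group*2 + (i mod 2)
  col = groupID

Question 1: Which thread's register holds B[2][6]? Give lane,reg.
c: 6->gid=6  r: 2->tid=1,i&1=0
L=6*4+1=25  i=0=0

25,0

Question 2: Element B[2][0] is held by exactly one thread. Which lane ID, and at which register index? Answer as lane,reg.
1,0

c=0->g=0  r=2->t=1,b0=0
L=0*4+1=1  i=0=0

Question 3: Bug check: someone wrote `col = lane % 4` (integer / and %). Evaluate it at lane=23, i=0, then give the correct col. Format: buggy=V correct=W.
`lane % 4`[23,0]->3
lane 23->23/4=5, 23 mod 4=3
i=0  r:2·3+0->6  c:5
col: 3 vs 5

buggy=3 correct=5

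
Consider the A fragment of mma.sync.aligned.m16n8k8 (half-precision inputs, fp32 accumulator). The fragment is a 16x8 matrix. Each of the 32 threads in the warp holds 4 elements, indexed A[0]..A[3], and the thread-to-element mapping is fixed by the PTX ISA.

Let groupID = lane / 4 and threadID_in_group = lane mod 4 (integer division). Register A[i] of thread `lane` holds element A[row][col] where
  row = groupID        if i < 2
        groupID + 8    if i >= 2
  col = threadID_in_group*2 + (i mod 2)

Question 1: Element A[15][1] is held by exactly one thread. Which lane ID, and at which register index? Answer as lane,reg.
r=15->g=7,rb=1  c=1->t=0,b0=1
L=7*4+0=28  i=1*2+1=3

28,3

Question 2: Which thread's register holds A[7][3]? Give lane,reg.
29,1

r:7=>grp=7,rB=0  c:3=>tig=1,lo=1
L=7*4+1=29  i=0*2+1=1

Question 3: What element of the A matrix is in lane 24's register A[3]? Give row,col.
14,1

lane 24: gr=6 (24/4), th=0 (24%4)
i=3: r=6+8=14, c=0*2+1=1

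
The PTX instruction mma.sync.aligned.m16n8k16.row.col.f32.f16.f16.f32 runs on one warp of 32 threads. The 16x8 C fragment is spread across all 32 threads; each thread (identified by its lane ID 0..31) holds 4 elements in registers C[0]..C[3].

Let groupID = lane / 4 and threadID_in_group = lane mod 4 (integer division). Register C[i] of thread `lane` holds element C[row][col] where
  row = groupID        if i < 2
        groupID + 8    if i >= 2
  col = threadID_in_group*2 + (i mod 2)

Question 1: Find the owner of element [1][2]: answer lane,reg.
5,0

r=1→G=1,rhi=0  c=2→T=1,p=0
L=1*4+1=5  i=0*2+0=0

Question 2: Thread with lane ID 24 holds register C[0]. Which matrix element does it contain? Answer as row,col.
lane 24: g=6 (24/4), t=0 (24%4)
i=0: r=6+0=6, c=0*2+0=0

6,0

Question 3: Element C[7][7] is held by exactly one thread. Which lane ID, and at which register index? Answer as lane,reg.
31,1

r=7→G=7,rhi=0  c=7→T=3,p=1
L=7*4+3=31  i=0*2+1=1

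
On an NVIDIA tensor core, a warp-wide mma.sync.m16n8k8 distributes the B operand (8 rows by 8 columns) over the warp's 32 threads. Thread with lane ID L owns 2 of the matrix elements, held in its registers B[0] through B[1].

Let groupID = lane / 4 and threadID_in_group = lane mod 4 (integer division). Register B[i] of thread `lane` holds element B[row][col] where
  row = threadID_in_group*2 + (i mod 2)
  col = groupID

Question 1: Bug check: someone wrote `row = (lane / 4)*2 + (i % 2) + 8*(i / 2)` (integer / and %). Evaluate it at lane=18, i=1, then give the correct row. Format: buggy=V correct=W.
`(lane / 4)*2 + (i % 2) + 8*(i / 2)`[18,1]->9
lane 18: gid=4 (18/4), tid=2 (18%4)
i=1: r=2*2+1=5, c=gid=4
row: 9 vs 5

buggy=9 correct=5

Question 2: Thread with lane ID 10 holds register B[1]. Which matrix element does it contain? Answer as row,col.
5,2

lane 10=>10/4=2, 10 mod 4=2
i=1  r:2·2+1=>5  c:2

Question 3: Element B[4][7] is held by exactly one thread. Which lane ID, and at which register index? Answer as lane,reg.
30,0

c: 7->gid=7  r: 4->tid=2,i&1=0
L=7*4+2=30  i=0=0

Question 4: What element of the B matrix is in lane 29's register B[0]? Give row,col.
2,7

29: gid=7,tid=1
[0] (1*2+0,7) = (2,7)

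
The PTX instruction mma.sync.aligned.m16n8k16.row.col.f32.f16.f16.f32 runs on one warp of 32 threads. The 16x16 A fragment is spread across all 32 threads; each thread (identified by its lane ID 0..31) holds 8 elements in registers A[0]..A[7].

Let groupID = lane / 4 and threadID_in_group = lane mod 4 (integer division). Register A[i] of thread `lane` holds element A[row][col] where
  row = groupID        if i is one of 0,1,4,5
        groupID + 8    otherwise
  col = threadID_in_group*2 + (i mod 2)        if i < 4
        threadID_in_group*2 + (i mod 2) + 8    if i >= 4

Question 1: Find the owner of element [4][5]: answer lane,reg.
r:4=>grp=4,rB=0  c:5=>cB=0,tig=2,lo=1
L=4*4+2=18  i=0*4+0*2+1=1

18,1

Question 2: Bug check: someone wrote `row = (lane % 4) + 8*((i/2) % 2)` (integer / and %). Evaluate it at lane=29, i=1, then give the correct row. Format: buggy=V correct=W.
`(lane % 4) + 8*((i/2) % 2)`[29,1]→1
lane 29→29/4=7, 29 mod 4=1
i=1  r:7+0→7  c:2·1+1+0→3
row: 1 vs 7

buggy=1 correct=7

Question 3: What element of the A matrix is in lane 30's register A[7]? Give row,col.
30: G=7,T=2
[7] (7+8,2*2+1+8) = (15,13)

15,13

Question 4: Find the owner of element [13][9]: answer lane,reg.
20,7

r:13=>grp=5,rB=1  c:9=>cB=1,tig=0,lo=1
L=5*4+0=20  i=1*4+1*2+1=7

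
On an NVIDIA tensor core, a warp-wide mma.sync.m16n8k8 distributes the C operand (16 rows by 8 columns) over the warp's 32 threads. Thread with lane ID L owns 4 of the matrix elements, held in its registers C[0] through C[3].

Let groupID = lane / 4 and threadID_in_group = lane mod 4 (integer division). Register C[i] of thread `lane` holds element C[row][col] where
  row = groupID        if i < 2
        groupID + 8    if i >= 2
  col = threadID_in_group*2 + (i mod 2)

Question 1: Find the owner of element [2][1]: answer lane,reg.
r:2=>grp=2,rB=0  c:1=>tig=0,lo=1
L=2*4+0=8  i=0*2+1=1

8,1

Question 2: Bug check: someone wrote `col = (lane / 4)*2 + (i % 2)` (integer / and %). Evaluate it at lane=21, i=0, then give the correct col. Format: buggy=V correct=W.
buggy=10 correct=2

`(lane / 4)*2 + (i % 2)`[21,0]=>10
L=21=>grp=21>>2=5, tig=21&3=1
[0]=>row 5+0=5  col 1·2+0=2
col: 10 vs 2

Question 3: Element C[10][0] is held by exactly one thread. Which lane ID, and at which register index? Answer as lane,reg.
r=10⇒gr=2,Rb=1  c=0⇒th=0,odd=0
L=2*4+0=8  i=1*2+0=2

8,2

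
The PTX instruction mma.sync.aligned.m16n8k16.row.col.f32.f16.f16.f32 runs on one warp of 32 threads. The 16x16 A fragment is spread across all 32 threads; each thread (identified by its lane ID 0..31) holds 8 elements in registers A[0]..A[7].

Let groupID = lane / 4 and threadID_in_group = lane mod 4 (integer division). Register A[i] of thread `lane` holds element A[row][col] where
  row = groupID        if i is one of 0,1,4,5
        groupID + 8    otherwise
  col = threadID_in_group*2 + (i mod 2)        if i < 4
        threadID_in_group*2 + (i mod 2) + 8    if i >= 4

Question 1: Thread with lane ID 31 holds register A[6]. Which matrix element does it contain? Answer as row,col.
15,14

lane 31->31/4=7, 31 mod 4=3
i=6  r:7+8->15  c:2·3+0+8->14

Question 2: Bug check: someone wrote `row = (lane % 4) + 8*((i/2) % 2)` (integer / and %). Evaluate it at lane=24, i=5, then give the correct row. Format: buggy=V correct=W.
`(lane % 4) + 8*((i/2) % 2)`[24,5]->0
L=24->g=24>>2=6, t=24&3=0
[5]->row 6+0=6  col 0·2+1+8=9
row: 0 vs 6

buggy=0 correct=6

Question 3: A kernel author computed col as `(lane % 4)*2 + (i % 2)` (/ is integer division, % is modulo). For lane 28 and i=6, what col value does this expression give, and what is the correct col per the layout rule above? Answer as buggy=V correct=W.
`(lane % 4)*2 + (i % 2)`[28,6]->0
lane 28->28/4=7, 28 mod 4=0
i=6  r:7+8->15  c:2·0+0+8->8
col: 0 vs 8

buggy=0 correct=8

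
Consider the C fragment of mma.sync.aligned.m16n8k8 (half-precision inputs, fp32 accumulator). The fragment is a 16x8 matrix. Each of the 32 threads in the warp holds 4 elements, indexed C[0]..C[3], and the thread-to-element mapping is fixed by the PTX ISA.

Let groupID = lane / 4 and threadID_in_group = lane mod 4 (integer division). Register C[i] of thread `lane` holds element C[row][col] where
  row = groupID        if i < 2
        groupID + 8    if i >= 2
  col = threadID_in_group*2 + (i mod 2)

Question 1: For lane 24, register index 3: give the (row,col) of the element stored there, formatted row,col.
L=24->gid=24>>2=6, tid=24&3=0
[3]->row 6+8=14  col 0·2+1=1

14,1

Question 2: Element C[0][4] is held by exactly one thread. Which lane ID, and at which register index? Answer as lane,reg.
r=0→G=0,rhi=0  c=4→T=2,p=0
L=0*4+2=2  i=0*2+0=0

2,0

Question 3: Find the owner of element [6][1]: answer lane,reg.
r=6->g=6,rb=0  c=1->t=0,b0=1
L=6*4+0=24  i=0*2+1=1

24,1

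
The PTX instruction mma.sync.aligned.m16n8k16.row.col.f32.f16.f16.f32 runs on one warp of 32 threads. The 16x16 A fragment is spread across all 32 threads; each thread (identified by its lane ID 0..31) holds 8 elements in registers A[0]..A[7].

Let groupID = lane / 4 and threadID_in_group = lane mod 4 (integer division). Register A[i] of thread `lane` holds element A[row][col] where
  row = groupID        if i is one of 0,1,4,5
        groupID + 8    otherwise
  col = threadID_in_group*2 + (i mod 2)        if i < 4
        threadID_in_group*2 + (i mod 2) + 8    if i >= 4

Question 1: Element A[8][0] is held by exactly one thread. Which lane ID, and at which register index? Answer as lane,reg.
r:8=>grp=0,rB=1  c:0=>cB=0,tig=0,lo=0
L=0*4+0=0  i=0*4+1*2+0=2

0,2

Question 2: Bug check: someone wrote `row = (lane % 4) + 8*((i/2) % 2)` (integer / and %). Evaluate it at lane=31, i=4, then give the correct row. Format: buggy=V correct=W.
buggy=3 correct=7

`(lane % 4) + 8*((i/2) % 2)`[31,4]->3
lane 31: g=7 (31/4), t=3 (31%4)
i=4: r=7+0=7, c=3*2+0+8=14
row: 3 vs 7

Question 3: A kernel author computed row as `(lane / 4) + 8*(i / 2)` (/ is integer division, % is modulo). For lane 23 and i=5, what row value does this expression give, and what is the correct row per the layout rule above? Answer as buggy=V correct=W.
`(lane / 4) + 8*(i / 2)`[23,5]⇒21
L=23⇒gr=23>>2=5, th=23&3=3
[5]⇒row 5+0=5  col 3·2+1+8=15
row: 21 vs 5

buggy=21 correct=5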